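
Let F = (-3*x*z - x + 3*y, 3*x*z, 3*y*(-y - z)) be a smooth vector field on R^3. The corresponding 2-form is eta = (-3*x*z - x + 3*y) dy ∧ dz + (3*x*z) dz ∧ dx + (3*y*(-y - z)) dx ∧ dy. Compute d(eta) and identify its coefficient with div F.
d(eta) = (-3*y - 3*z - 1) dx ∧ dy ∧ dz; div F = -3*y - 3*z - 1

For a 2-form in R^3 of the form above, applying d gives a 3-form with coefficient ∂P/∂x + ∂Q/∂y + ∂R/∂z:
  ∂P/∂x = -3*z - 1
  ∂Q/∂y = 0
  ∂R/∂z = -3*y
Sum = -3*y - 3*z - 1, which is exactly div F.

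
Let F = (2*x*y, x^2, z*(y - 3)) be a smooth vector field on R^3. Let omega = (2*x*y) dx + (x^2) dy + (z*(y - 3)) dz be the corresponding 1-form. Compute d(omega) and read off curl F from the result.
d(omega) = (z) dy ∧ dz + (0) dz ∧ dx + (0) dx ∧ dy; curl F = (z, 0, 0)

d omega = sum_{i<j} (∂f_j/∂x_i - ∂f_i/∂x_j) dx_i ∧ dx_j. Under the identification (dy ∧ dz, dz ∧ dx, dx ∧ dy) ↔ (e_x, e_y, e_z), the coefficients are exactly the components of curl F. Compute:
  ∂R/∂y - ∂Q/∂z = (z) - (0) = z
  ∂P/∂z - ∂R/∂x = (0) - (0) = 0
  ∂Q/∂x - ∂P/∂y = (2*x) - (2*x) = 0.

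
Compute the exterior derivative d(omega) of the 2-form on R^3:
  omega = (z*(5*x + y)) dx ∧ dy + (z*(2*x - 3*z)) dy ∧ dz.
d(omega) = (5*x + y + 2*z) dx ∧ dy ∧ dz

For a 2-form omega = sum_{i<j} g_{ij} dx_i ∧ dx_j, the exterior derivative is
  d(omega) = sum_{i<j} d(g_{ij}) ∧ dx_i ∧ dx_j = sum_{i<j, k} (∂g_{ij}/∂x_k) dx_k ∧ dx_i ∧ dx_j.
Expand each term, using dx_k ∧ dx_i ∧ dx_j = sgn(permutation) dx_{(a)} ∧ dx_{(b)} ∧ dx_{(c)} with (a < b < c) sorted:
  d(z*(5*x + y)) includes (∂/∂z)(z*(5*x + y)) dz = (5*x + y) dz, which multiplied by dx ∧ dy gives (5*x + y) dx ∧ dy ∧ dz
  d(z*(2*x - 3*z)) includes (∂/∂x)(z*(2*x - 3*z)) dx = (2*z) dx, which multiplied by dy ∧ dz gives (2*z) dx ∧ dy ∧ dz
Collecting like 3-forms: d(omega) = (5*x + y + 2*z) dx ∧ dy ∧ dz.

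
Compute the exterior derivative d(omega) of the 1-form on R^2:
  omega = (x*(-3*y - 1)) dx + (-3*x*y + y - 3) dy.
d(omega) = (3*x - 3*y) dx ∧ dy

For a 1-form omega = sum_i f_i dx_i, the exterior derivative is
  d(omega) = sum_{i < j} (∂f_j/∂x_i - ∂f_i/∂x_j) dx_i ∧ dx_j.
  coefficient of dx ∧ dy: ∂f_2/∂x - ∂f_1/∂y = ∂(-3*x*y + y - 3)/∂x - ∂(x*(-3*y - 1))/∂y = 3*x - 3*y
Assembling: d(omega) = (3*x - 3*y) dx ∧ dy.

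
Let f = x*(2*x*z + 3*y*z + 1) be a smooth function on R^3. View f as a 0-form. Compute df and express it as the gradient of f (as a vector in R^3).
df = (4*x*z + 3*y*z + 1) dx + (3*x*z) dy + (x*(2*x + 3*y)) dz; grad f = (4*x*z + 3*y*z + 1, 3*x*z, x*(2*x + 3*y))

For a 0-form f, d f = (∂f/∂x) dx + (∂f/∂y) dy + (∂f/∂z) dz. The components of the vector representation are exactly the entries of grad f in Cartesian coordinates:
  ∂f/∂x = 4*x*z + 3*y*z + 1
  ∂f/∂y = 3*x*z
  ∂f/∂z = x*(2*x + 3*y).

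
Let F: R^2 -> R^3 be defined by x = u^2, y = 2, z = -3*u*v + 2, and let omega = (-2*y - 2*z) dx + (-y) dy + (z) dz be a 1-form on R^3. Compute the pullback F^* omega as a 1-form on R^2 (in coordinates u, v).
F^* omega = (12*u^2*v + 9*u*v^2 - 16*u - 6*v) du + (3*u*(3*u*v - 2)) dv

Using F^*(f dg) = (f ∘ F) d(g ∘ F), substitute each coordinate x_i by F_i(u, v) in f_i, and replace dx_i by d F_i = (∂F_i/∂u) du + (∂F_i/∂v) dv.
  For the x component: f_1(F) = 6*u*v - 8; d F_1 = (2*u) du + (0) dv
  For the y component: f_2(F) = -2; d F_2 = (0) du + (0) dv
  For the z component: f_3(F) = -3*u*v + 2; d F_3 = (-3*v) du + (-3*u) dv
Combining and collecting du, dv coefficients:
  coeff of du: 12*u^2*v + 9*u*v^2 - 16*u - 6*v
  coeff of dv: 3*u*(3*u*v - 2)
F^* omega = (12*u^2*v + 9*u*v^2 - 16*u - 6*v) du + (3*u*(3*u*v - 2)) dv.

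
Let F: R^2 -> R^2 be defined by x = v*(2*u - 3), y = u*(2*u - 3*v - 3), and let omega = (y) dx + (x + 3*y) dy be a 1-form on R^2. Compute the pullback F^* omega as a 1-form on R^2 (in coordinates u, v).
F^* omega = (24*u^3 - 42*u^2*v - 54*u^2 + 15*u*v^2 + 30*u*v + 27*u + 9*v^2 + 9*v) du + (u*(-14*u^2 + 15*u*v + 15*u + 18*v + 9)) dv

Using F^*(f dg) = (f ∘ F) d(g ∘ F), substitute each coordinate x_i by F_i(u, v) in f_i, and replace dx_i by d F_i = (∂F_i/∂u) du + (∂F_i/∂v) dv.
  For the x component: f_1(F) = u*(2*u - 3*v - 3); d F_1 = (2*v) du + (2*u - 3) dv
  For the y component: f_2(F) = 6*u^2 - 7*u*v - 9*u - 3*v; d F_2 = (4*u - 3*v - 3) du + (-3*u) dv
Combining and collecting du, dv coefficients:
  coeff of du: 24*u^3 - 42*u^2*v - 54*u^2 + 15*u*v^2 + 30*u*v + 27*u + 9*v^2 + 9*v
  coeff of dv: u*(-14*u^2 + 15*u*v + 15*u + 18*v + 9)
F^* omega = (24*u^3 - 42*u^2*v - 54*u^2 + 15*u*v^2 + 30*u*v + 27*u + 9*v^2 + 9*v) du + (u*(-14*u^2 + 15*u*v + 15*u + 18*v + 9)) dv.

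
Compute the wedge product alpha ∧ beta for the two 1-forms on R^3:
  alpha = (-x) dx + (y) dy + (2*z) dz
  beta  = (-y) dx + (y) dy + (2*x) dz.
alpha ∧ beta = (y*(-x + y)) dx ∧ dy + (-2*x^2 + 2*y*z) dx ∧ dz + (2*y*(x - z)) dy ∧ dz

Distribute the wedge, using dx_i ∧ dx_j = -dx_j ∧ dx_i and dx_i ∧ dx_i = 0. For each pair (i, j) with i < j, the coefficient of dx_i ∧ dx_j in alpha ∧ beta is (alpha_i * beta_j - alpha_j * beta_i). Collecting: alpha ∧ beta = (y*(-x + y)) dx ∧ dy + (-2*x^2 + 2*y*z) dx ∧ dz + (2*y*(x - z)) dy ∧ dz.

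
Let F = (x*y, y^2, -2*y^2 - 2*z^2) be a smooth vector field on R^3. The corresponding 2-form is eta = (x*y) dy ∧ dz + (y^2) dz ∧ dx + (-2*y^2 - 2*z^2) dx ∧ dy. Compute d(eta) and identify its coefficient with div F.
d(eta) = (3*y - 4*z) dx ∧ dy ∧ dz; div F = 3*y - 4*z

For a 2-form in R^3 of the form above, applying d gives a 3-form with coefficient ∂P/∂x + ∂Q/∂y + ∂R/∂z:
  ∂P/∂x = y
  ∂Q/∂y = 2*y
  ∂R/∂z = -4*z
Sum = 3*y - 4*z, which is exactly div F.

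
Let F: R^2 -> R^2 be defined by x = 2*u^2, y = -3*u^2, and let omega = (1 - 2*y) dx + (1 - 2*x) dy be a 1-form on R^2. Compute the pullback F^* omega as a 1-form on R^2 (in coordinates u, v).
F^* omega = (48*u^3 - 2*u) du

Using F^*(f dg) = (f ∘ F) d(g ∘ F), substitute each coordinate x_i by F_i(u, v) in f_i, and replace dx_i by d F_i = (∂F_i/∂u) du + (∂F_i/∂v) dv.
  For the x component: f_1(F) = 6*u^2 + 1; d F_1 = (4*u) du + (0) dv
  For the y component: f_2(F) = 1 - 4*u^2; d F_2 = (-6*u) du + (0) dv
Combining and collecting du, dv coefficients:
  coeff of du: 48*u^3 - 2*u
  coeff of dv: 0
F^* omega = (48*u^3 - 2*u) du.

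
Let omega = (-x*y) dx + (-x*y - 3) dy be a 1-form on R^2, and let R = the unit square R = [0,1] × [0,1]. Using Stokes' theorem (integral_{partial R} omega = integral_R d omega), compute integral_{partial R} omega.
integral_(partial R) omega = 0

Stokes: integral_partial_R omega = integral_R d omega with d omega = (∂Q/∂x - ∂P/∂y) dx ∧ dy.
  ∂Q/∂x = -y
  ∂P/∂y = -x
  integrand = ∂Q/∂x - ∂P/∂y = x - y.
Integrating over R: integral_0^1 integral_0^1 (x - y) dx dy = 0.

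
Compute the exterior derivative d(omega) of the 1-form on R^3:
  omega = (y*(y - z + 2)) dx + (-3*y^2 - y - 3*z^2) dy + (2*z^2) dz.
d(omega) = (-2*y + z - 2) dx ∧ dy + (y) dx ∧ dz + (6*z) dy ∧ dz

For a 1-form omega = sum_i f_i dx_i, the exterior derivative is
  d(omega) = sum_{i < j} (∂f_j/∂x_i - ∂f_i/∂x_j) dx_i ∧ dx_j.
  coefficient of dx ∧ dy: ∂f_2/∂x - ∂f_1/∂y = ∂(-3*y^2 - y - 3*z^2)/∂x - ∂(y*(y - z + 2))/∂y = -2*y + z - 2
  coefficient of dx ∧ dz: ∂f_3/∂x - ∂f_1/∂z = ∂(2*z^2)/∂x - ∂(y*(y - z + 2))/∂z = y
  coefficient of dy ∧ dz: ∂f_3/∂y - ∂f_2/∂z = ∂(2*z^2)/∂y - ∂(-3*y^2 - y - 3*z^2)/∂z = 6*z
Assembling: d(omega) = (-2*y + z - 2) dx ∧ dy + (y) dx ∧ dz + (6*z) dy ∧ dz.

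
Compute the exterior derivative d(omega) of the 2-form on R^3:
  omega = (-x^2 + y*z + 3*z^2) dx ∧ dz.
d(omega) = (-z) dx ∧ dy ∧ dz

For a 2-form omega = sum_{i<j} g_{ij} dx_i ∧ dx_j, the exterior derivative is
  d(omega) = sum_{i<j} d(g_{ij}) ∧ dx_i ∧ dx_j = sum_{i<j, k} (∂g_{ij}/∂x_k) dx_k ∧ dx_i ∧ dx_j.
Expand each term, using dx_k ∧ dx_i ∧ dx_j = sgn(permutation) dx_{(a)} ∧ dx_{(b)} ∧ dx_{(c)} with (a < b < c) sorted:
  d(-x^2 + y*z + 3*z^2) includes (∂/∂y)(-x^2 + y*z + 3*z^2) dy = (z) dy, which multiplied by dx ∧ dz gives (-z) dx ∧ dy ∧ dz
Collecting like 3-forms: d(omega) = (-z) dx ∧ dy ∧ dz.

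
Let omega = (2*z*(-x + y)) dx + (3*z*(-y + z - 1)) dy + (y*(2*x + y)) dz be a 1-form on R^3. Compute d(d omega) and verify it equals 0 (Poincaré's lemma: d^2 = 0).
d(d omega) = 0

Step 1: d omega = sum_{i<j} (∂f_j/∂x_i - ∂f_i/∂x_j) dx_i ∧ dx_j:
  coeff of dx ∧ dy: -2*z
  coeff of dx ∧ dz: 2*x
  coeff of dy ∧ dz: 2*x + 5*y - 6*z + 3
Step 2: Apply d again to each 2-form coefficient. The only possible 3-form in R^3 is dx ∧ dy ∧ dz, with coefficient
  ∂(coeff of dy∧dz)/∂x - ∂(coeff of dx∧dz)/∂y + ∂(coeff of dx∧dy)/∂z
  = ∂/∂x (2*x + 5*y - 6*z + 3) - ∂/∂y (2*x) + ∂/∂z (-2*z).
Each of these terms simplifies to sums of mixed partials that cancel in pairs. The result is 0 (by equality of mixed partials for smooth functions — Schwarz / Clairaut).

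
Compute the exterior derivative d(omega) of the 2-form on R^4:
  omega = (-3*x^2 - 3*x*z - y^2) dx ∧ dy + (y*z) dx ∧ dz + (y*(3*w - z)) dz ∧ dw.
d(omega) = (-3*x - z) dx ∧ dy ∧ dz + (3*w - z) dy ∧ dz ∧ dw

For a 2-form omega = sum_{i<j} g_{ij} dx_i ∧ dx_j, the exterior derivative is
  d(omega) = sum_{i<j} d(g_{ij}) ∧ dx_i ∧ dx_j = sum_{i<j, k} (∂g_{ij}/∂x_k) dx_k ∧ dx_i ∧ dx_j.
Expand each term, using dx_k ∧ dx_i ∧ dx_j = sgn(permutation) dx_{(a)} ∧ dx_{(b)} ∧ dx_{(c)} with (a < b < c) sorted:
  d(-3*x^2 - 3*x*z - y^2) includes (∂/∂z)(-3*x^2 - 3*x*z - y^2) dz = (-3*x) dz, which multiplied by dx ∧ dy gives (-3*x) dx ∧ dy ∧ dz
  d(y*z) includes (∂/∂y)(y*z) dy = (z) dy, which multiplied by dx ∧ dz gives (-z) dx ∧ dy ∧ dz
  d(y*(3*w - z)) includes (∂/∂y)(y*(3*w - z)) dy = (3*w - z) dy, which multiplied by dz ∧ dw gives (3*w - z) dy ∧ dz ∧ dw
Collecting like 3-forms: d(omega) = (-3*x - z) dx ∧ dy ∧ dz + (3*w - z) dy ∧ dz ∧ dw.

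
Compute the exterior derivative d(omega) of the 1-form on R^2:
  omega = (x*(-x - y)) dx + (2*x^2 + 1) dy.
d(omega) = (5*x) dx ∧ dy

For a 1-form omega = sum_i f_i dx_i, the exterior derivative is
  d(omega) = sum_{i < j} (∂f_j/∂x_i - ∂f_i/∂x_j) dx_i ∧ dx_j.
  coefficient of dx ∧ dy: ∂f_2/∂x - ∂f_1/∂y = ∂(2*x^2 + 1)/∂x - ∂(x*(-x - y))/∂y = 5*x
Assembling: d(omega) = (5*x) dx ∧ dy.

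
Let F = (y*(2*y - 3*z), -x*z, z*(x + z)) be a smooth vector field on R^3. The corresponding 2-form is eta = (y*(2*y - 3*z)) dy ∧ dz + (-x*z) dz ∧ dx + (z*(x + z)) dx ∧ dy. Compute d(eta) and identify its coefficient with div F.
d(eta) = (x + 2*z) dx ∧ dy ∧ dz; div F = x + 2*z

For a 2-form in R^3 of the form above, applying d gives a 3-form with coefficient ∂P/∂x + ∂Q/∂y + ∂R/∂z:
  ∂P/∂x = 0
  ∂Q/∂y = 0
  ∂R/∂z = x + 2*z
Sum = x + 2*z, which is exactly div F.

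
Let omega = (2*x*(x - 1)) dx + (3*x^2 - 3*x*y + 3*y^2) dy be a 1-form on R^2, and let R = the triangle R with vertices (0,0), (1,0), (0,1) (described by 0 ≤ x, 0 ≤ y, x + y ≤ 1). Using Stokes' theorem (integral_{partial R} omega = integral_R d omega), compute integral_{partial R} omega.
integral_(partial R) omega = 1/2

Stokes: integral_partial_R omega = integral_R d omega with d omega = (∂Q/∂x - ∂P/∂y) dx ∧ dy.
  ∂Q/∂x = 6*x - 3*y
  ∂P/∂y = 0
  integrand = ∂Q/∂x - ∂P/∂y = 6*x - 3*y.
Integrating over R: integral_0^1 integral_0^{1-x} (6*x - 3*y) dy dx = 1/2.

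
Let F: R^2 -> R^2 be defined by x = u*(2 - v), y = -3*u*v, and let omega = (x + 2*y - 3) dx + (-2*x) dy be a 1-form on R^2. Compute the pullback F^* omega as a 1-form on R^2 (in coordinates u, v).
F^* omega = (u*v^2 - 4*u*v + 4*u + 3*v - 6) du + (u*(u*v + 10*u + 3)) dv

Using F^*(f dg) = (f ∘ F) d(g ∘ F), substitute each coordinate x_i by F_i(u, v) in f_i, and replace dx_i by d F_i = (∂F_i/∂u) du + (∂F_i/∂v) dv.
  For the x component: f_1(F) = -7*u*v + 2*u - 3; d F_1 = (2 - v) du + (-u) dv
  For the y component: f_2(F) = 2*u*(v - 2); d F_2 = (-3*v) du + (-3*u) dv
Combining and collecting du, dv coefficients:
  coeff of du: u*v^2 - 4*u*v + 4*u + 3*v - 6
  coeff of dv: u*(u*v + 10*u + 3)
F^* omega = (u*v^2 - 4*u*v + 4*u + 3*v - 6) du + (u*(u*v + 10*u + 3)) dv.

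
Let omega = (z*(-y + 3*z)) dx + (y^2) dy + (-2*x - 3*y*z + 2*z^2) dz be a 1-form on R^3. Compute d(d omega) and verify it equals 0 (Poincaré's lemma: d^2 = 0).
d(d omega) = 0

Step 1: d omega = sum_{i<j} (∂f_j/∂x_i - ∂f_i/∂x_j) dx_i ∧ dx_j:
  coeff of dx ∧ dy: z
  coeff of dx ∧ dz: y - 6*z - 2
  coeff of dy ∧ dz: -3*z
Step 2: Apply d again to each 2-form coefficient. The only possible 3-form in R^3 is dx ∧ dy ∧ dz, with coefficient
  ∂(coeff of dy∧dz)/∂x - ∂(coeff of dx∧dz)/∂y + ∂(coeff of dx∧dy)/∂z
  = ∂/∂x (-3*z) - ∂/∂y (y - 6*z - 2) + ∂/∂z (z).
Each of these terms simplifies to sums of mixed partials that cancel in pairs. The result is 0 (by equality of mixed partials for smooth functions — Schwarz / Clairaut).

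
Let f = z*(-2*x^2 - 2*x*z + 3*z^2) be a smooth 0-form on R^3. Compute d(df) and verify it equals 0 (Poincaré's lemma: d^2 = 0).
d(df) = 0

Step 1: df = sum_i (∂f/∂x_i) dx_i = (2*z*(-2*x - z)) dx + (0) dy + (-2*x^2 - 4*x*z + 9*z^2) dz.
Step 2: Apply d again. Using the 1-form formula, the coefficient of dx ∧ dy in d(df) is ∂^2 f/∂x ∂y - ∂^2 f/∂y ∂x = (0) - (0) = 0 (equality of mixed partials for smooth f).
Similarly for dx ∧ dz and dy ∧ dz — all coefficients vanish. So d(df) = 0.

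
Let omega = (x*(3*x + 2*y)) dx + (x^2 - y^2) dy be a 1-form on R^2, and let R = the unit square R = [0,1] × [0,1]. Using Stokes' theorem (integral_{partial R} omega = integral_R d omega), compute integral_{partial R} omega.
integral_(partial R) omega = 0

Stokes: integral_partial_R omega = integral_R d omega with d omega = (∂Q/∂x - ∂P/∂y) dx ∧ dy.
  ∂Q/∂x = 2*x
  ∂P/∂y = 2*x
  integrand = ∂Q/∂x - ∂P/∂y = 0.
Integrating over R: integral_0^1 integral_0^1 (0) dx dy = 0.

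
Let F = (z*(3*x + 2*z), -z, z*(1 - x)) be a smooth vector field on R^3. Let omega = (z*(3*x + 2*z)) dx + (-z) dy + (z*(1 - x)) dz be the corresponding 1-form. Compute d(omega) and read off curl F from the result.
d(omega) = (1) dy ∧ dz + (3*x + 5*z) dz ∧ dx + (0) dx ∧ dy; curl F = (1, 3*x + 5*z, 0)

d omega = sum_{i<j} (∂f_j/∂x_i - ∂f_i/∂x_j) dx_i ∧ dx_j. Under the identification (dy ∧ dz, dz ∧ dx, dx ∧ dy) ↔ (e_x, e_y, e_z), the coefficients are exactly the components of curl F. Compute:
  ∂R/∂y - ∂Q/∂z = (0) - (-1) = 1
  ∂P/∂z - ∂R/∂x = (3*x + 4*z) - (-z) = 3*x + 5*z
  ∂Q/∂x - ∂P/∂y = (0) - (0) = 0.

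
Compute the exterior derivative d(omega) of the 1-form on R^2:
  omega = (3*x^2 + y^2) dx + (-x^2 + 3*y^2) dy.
d(omega) = (-2*x - 2*y) dx ∧ dy

For a 1-form omega = sum_i f_i dx_i, the exterior derivative is
  d(omega) = sum_{i < j} (∂f_j/∂x_i - ∂f_i/∂x_j) dx_i ∧ dx_j.
  coefficient of dx ∧ dy: ∂f_2/∂x - ∂f_1/∂y = ∂(-x^2 + 3*y^2)/∂x - ∂(3*x^2 + y^2)/∂y = -2*x - 2*y
Assembling: d(omega) = (-2*x - 2*y) dx ∧ dy.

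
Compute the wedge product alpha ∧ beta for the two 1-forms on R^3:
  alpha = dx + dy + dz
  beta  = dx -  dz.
alpha ∧ beta = (-2) dx ∧ dz + (-1) dx ∧ dy + (-1) dy ∧ dz

Distribute the wedge, using dx_i ∧ dx_j = -dx_j ∧ dx_i and dx_i ∧ dx_i = 0. For each pair (i, j) with i < j, the coefficient of dx_i ∧ dx_j in alpha ∧ beta is (alpha_i * beta_j - alpha_j * beta_i). Collecting: alpha ∧ beta = (-2) dx ∧ dz + (-1) dx ∧ dy + (-1) dy ∧ dz.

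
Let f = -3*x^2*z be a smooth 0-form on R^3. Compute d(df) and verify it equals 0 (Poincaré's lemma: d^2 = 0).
d(df) = 0

Step 1: df = sum_i (∂f/∂x_i) dx_i = (-6*x*z) dx + (0) dy + (-3*x^2) dz.
Step 2: Apply d again. Using the 1-form formula, the coefficient of dx ∧ dy in d(df) is ∂^2 f/∂x ∂y - ∂^2 f/∂y ∂x = (0) - (0) = 0 (equality of mixed partials for smooth f).
Similarly for dx ∧ dz and dy ∧ dz — all coefficients vanish. So d(df) = 0.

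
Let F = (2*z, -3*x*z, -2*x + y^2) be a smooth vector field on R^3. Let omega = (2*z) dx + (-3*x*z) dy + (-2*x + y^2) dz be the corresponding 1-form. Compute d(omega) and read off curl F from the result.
d(omega) = (3*x + 2*y) dy ∧ dz + (4) dz ∧ dx + (-3*z) dx ∧ dy; curl F = (3*x + 2*y, 4, -3*z)

d omega = sum_{i<j} (∂f_j/∂x_i - ∂f_i/∂x_j) dx_i ∧ dx_j. Under the identification (dy ∧ dz, dz ∧ dx, dx ∧ dy) ↔ (e_x, e_y, e_z), the coefficients are exactly the components of curl F. Compute:
  ∂R/∂y - ∂Q/∂z = (2*y) - (-3*x) = 3*x + 2*y
  ∂P/∂z - ∂R/∂x = (2) - (-2) = 4
  ∂Q/∂x - ∂P/∂y = (-3*z) - (0) = -3*z.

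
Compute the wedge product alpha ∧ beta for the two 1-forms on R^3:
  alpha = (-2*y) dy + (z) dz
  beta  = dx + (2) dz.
alpha ∧ beta = (2*y) dx ∧ dy + (-4*y) dy ∧ dz + (-z) dx ∧ dz

Distribute the wedge, using dx_i ∧ dx_j = -dx_j ∧ dx_i and dx_i ∧ dx_i = 0. For each pair (i, j) with i < j, the coefficient of dx_i ∧ dx_j in alpha ∧ beta is (alpha_i * beta_j - alpha_j * beta_i). Collecting: alpha ∧ beta = (2*y) dx ∧ dy + (-4*y) dy ∧ dz + (-z) dx ∧ dz.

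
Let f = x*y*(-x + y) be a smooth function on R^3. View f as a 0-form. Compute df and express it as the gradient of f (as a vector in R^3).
df = (y*(-2*x + y)) dx + (x*(-x + 2*y)) dy + (0) dz; grad f = (y*(-2*x + y), x*(-x + 2*y), 0)

For a 0-form f, d f = (∂f/∂x) dx + (∂f/∂y) dy + (∂f/∂z) dz. The components of the vector representation are exactly the entries of grad f in Cartesian coordinates:
  ∂f/∂x = y*(-2*x + y)
  ∂f/∂y = x*(-x + 2*y)
  ∂f/∂z = 0.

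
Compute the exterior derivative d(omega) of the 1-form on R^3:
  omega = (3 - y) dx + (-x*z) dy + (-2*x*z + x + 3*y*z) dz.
d(omega) = (1 - z) dx ∧ dy + (1 - 2*z) dx ∧ dz + (x + 3*z) dy ∧ dz

For a 1-form omega = sum_i f_i dx_i, the exterior derivative is
  d(omega) = sum_{i < j} (∂f_j/∂x_i - ∂f_i/∂x_j) dx_i ∧ dx_j.
  coefficient of dx ∧ dy: ∂f_2/∂x - ∂f_1/∂y = ∂(-x*z)/∂x - ∂(3 - y)/∂y = 1 - z
  coefficient of dx ∧ dz: ∂f_3/∂x - ∂f_1/∂z = ∂(-2*x*z + x + 3*y*z)/∂x - ∂(3 - y)/∂z = 1 - 2*z
  coefficient of dy ∧ dz: ∂f_3/∂y - ∂f_2/∂z = ∂(-2*x*z + x + 3*y*z)/∂y - ∂(-x*z)/∂z = x + 3*z
Assembling: d(omega) = (1 - z) dx ∧ dy + (1 - 2*z) dx ∧ dz + (x + 3*z) dy ∧ dz.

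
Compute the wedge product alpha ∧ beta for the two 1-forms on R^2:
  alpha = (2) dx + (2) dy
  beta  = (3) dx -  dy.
alpha ∧ beta = (-8) dx ∧ dy

Distribute the wedge, using dx_i ∧ dx_j = -dx_j ∧ dx_i and dx_i ∧ dx_i = 0. For each pair (i, j) with i < j, the coefficient of dx_i ∧ dx_j in alpha ∧ beta is (alpha_i * beta_j - alpha_j * beta_i). Collecting: alpha ∧ beta = (-8) dx ∧ dy.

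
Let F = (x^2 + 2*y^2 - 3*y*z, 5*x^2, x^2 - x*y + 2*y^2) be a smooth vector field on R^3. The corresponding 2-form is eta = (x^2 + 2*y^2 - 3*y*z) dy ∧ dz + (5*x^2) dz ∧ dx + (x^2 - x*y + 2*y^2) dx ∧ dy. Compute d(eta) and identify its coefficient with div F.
d(eta) = (2*x) dx ∧ dy ∧ dz; div F = 2*x

For a 2-form in R^3 of the form above, applying d gives a 3-form with coefficient ∂P/∂x + ∂Q/∂y + ∂R/∂z:
  ∂P/∂x = 2*x
  ∂Q/∂y = 0
  ∂R/∂z = 0
Sum = 2*x, which is exactly div F.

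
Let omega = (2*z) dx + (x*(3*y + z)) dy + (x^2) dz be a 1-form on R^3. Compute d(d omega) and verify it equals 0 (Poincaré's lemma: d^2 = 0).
d(d omega) = 0

Step 1: d omega = sum_{i<j} (∂f_j/∂x_i - ∂f_i/∂x_j) dx_i ∧ dx_j:
  coeff of dx ∧ dy: 3*y + z
  coeff of dx ∧ dz: 2*x - 2
  coeff of dy ∧ dz: -x
Step 2: Apply d again to each 2-form coefficient. The only possible 3-form in R^3 is dx ∧ dy ∧ dz, with coefficient
  ∂(coeff of dy∧dz)/∂x - ∂(coeff of dx∧dz)/∂y + ∂(coeff of dx∧dy)/∂z
  = ∂/∂x (-x) - ∂/∂y (2*x - 2) + ∂/∂z (3*y + z).
Each of these terms simplifies to sums of mixed partials that cancel in pairs. The result is 0 (by equality of mixed partials for smooth functions — Schwarz / Clairaut).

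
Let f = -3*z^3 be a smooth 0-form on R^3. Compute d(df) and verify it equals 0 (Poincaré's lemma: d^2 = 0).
d(df) = 0

Step 1: df = sum_i (∂f/∂x_i) dx_i = (0) dx + (0) dy + (-9*z^2) dz.
Step 2: Apply d again. Using the 1-form formula, the coefficient of dx ∧ dy in d(df) is ∂^2 f/∂x ∂y - ∂^2 f/∂y ∂x = (0) - (0) = 0 (equality of mixed partials for smooth f).
Similarly for dx ∧ dz and dy ∧ dz — all coefficients vanish. So d(df) = 0.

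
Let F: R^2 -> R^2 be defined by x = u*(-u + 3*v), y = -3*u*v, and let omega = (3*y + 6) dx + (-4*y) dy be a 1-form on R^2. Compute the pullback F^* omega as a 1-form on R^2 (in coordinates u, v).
F^* omega = (18*u^2*v - 63*u*v^2 - 12*u + 18*v) du + (9*u*(-7*u*v + 2)) dv

Using F^*(f dg) = (f ∘ F) d(g ∘ F), substitute each coordinate x_i by F_i(u, v) in f_i, and replace dx_i by d F_i = (∂F_i/∂u) du + (∂F_i/∂v) dv.
  For the x component: f_1(F) = -9*u*v + 6; d F_1 = (-2*u + 3*v) du + (3*u) dv
  For the y component: f_2(F) = 12*u*v; d F_2 = (-3*v) du + (-3*u) dv
Combining and collecting du, dv coefficients:
  coeff of du: 18*u^2*v - 63*u*v^2 - 12*u + 18*v
  coeff of dv: 9*u*(-7*u*v + 2)
F^* omega = (18*u^2*v - 63*u*v^2 - 12*u + 18*v) du + (9*u*(-7*u*v + 2)) dv.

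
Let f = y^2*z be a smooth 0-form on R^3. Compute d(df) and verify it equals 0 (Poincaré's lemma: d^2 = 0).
d(df) = 0

Step 1: df = sum_i (∂f/∂x_i) dx_i = (0) dx + (2*y*z) dy + (y^2) dz.
Step 2: Apply d again. Using the 1-form formula, the coefficient of dx ∧ dy in d(df) is ∂^2 f/∂x ∂y - ∂^2 f/∂y ∂x = (0) - (0) = 0 (equality of mixed partials for smooth f).
Similarly for dx ∧ dz and dy ∧ dz — all coefficients vanish. So d(df) = 0.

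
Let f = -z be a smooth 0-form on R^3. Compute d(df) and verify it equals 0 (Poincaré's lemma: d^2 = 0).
d(df) = 0

Step 1: df = sum_i (∂f/∂x_i) dx_i = (0) dx + (0) dy + (-1) dz.
Step 2: Apply d again. Using the 1-form formula, the coefficient of dx ∧ dy in d(df) is ∂^2 f/∂x ∂y - ∂^2 f/∂y ∂x = (0) - (0) = 0 (equality of mixed partials for smooth f).
Similarly for dx ∧ dz and dy ∧ dz — all coefficients vanish. So d(df) = 0.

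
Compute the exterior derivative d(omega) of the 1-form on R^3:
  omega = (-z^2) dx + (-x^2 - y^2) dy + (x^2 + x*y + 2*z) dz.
d(omega) = (-2*x) dx ∧ dy + (2*x + y + 2*z) dx ∧ dz + (x) dy ∧ dz

For a 1-form omega = sum_i f_i dx_i, the exterior derivative is
  d(omega) = sum_{i < j} (∂f_j/∂x_i - ∂f_i/∂x_j) dx_i ∧ dx_j.
  coefficient of dx ∧ dy: ∂f_2/∂x - ∂f_1/∂y = ∂(-x^2 - y^2)/∂x - ∂(-z^2)/∂y = -2*x
  coefficient of dx ∧ dz: ∂f_3/∂x - ∂f_1/∂z = ∂(x^2 + x*y + 2*z)/∂x - ∂(-z^2)/∂z = 2*x + y + 2*z
  coefficient of dy ∧ dz: ∂f_3/∂y - ∂f_2/∂z = ∂(x^2 + x*y + 2*z)/∂y - ∂(-x^2 - y^2)/∂z = x
Assembling: d(omega) = (-2*x) dx ∧ dy + (2*x + y + 2*z) dx ∧ dz + (x) dy ∧ dz.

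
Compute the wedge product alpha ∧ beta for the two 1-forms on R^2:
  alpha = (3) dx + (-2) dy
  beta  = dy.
alpha ∧ beta = (3) dx ∧ dy

Distribute the wedge, using dx_i ∧ dx_j = -dx_j ∧ dx_i and dx_i ∧ dx_i = 0. For each pair (i, j) with i < j, the coefficient of dx_i ∧ dx_j in alpha ∧ beta is (alpha_i * beta_j - alpha_j * beta_i). Collecting: alpha ∧ beta = (3) dx ∧ dy.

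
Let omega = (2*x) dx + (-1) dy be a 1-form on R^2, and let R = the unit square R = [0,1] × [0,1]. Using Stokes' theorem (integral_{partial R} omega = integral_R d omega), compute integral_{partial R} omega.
integral_(partial R) omega = 0

Stokes: integral_partial_R omega = integral_R d omega with d omega = (∂Q/∂x - ∂P/∂y) dx ∧ dy.
  ∂Q/∂x = 0
  ∂P/∂y = 0
  integrand = ∂Q/∂x - ∂P/∂y = 0.
Integrating over R: integral_0^1 integral_0^1 (0) dx dy = 0.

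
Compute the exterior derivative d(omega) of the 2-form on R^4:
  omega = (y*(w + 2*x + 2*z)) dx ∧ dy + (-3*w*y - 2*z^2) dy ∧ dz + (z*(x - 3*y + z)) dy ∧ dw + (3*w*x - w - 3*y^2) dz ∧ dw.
d(omega) = (2*y) dx ∧ dy ∧ dz + (y + z) dx ∧ dy ∧ dw + (-x - 6*y - 2*z) dy ∧ dz ∧ dw + (3*w) dx ∧ dz ∧ dw

For a 2-form omega = sum_{i<j} g_{ij} dx_i ∧ dx_j, the exterior derivative is
  d(omega) = sum_{i<j} d(g_{ij}) ∧ dx_i ∧ dx_j = sum_{i<j, k} (∂g_{ij}/∂x_k) dx_k ∧ dx_i ∧ dx_j.
Expand each term, using dx_k ∧ dx_i ∧ dx_j = sgn(permutation) dx_{(a)} ∧ dx_{(b)} ∧ dx_{(c)} with (a < b < c) sorted:
  d(y*(w + 2*x + 2*z)) includes (∂/∂z)(y*(w + 2*x + 2*z)) dz = (2*y) dz, which multiplied by dx ∧ dy gives (2*y) dx ∧ dy ∧ dz
  d(y*(w + 2*x + 2*z)) includes (∂/∂w)(y*(w + 2*x + 2*z)) dw = (y) dw, which multiplied by dx ∧ dy gives (y) dx ∧ dy ∧ dw
  d(-3*w*y - 2*z^2) includes (∂/∂w)(-3*w*y - 2*z^2) dw = (-3*y) dw, which multiplied by dy ∧ dz gives (-3*y) dy ∧ dz ∧ dw
  d(z*(x - 3*y + z)) includes (∂/∂x)(z*(x - 3*y + z)) dx = (z) dx, which multiplied by dy ∧ dw gives (z) dx ∧ dy ∧ dw
  d(z*(x - 3*y + z)) includes (∂/∂z)(z*(x - 3*y + z)) dz = (x - 3*y + 2*z) dz, which multiplied by dy ∧ dw gives (-x + 3*y - 2*z) dy ∧ dz ∧ dw
  d(3*w*x - w - 3*y^2) includes (∂/∂x)(3*w*x - w - 3*y^2) dx = (3*w) dx, which multiplied by dz ∧ dw gives (3*w) dx ∧ dz ∧ dw
  d(3*w*x - w - 3*y^2) includes (∂/∂y)(3*w*x - w - 3*y^2) dy = (-6*y) dy, which multiplied by dz ∧ dw gives (-6*y) dy ∧ dz ∧ dw
Collecting like 3-forms: d(omega) = (2*y) dx ∧ dy ∧ dz + (y + z) dx ∧ dy ∧ dw + (-x - 6*y - 2*z) dy ∧ dz ∧ dw + (3*w) dx ∧ dz ∧ dw.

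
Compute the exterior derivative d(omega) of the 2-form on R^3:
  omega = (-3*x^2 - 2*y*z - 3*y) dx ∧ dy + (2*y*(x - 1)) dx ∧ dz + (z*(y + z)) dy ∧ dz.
d(omega) = (-2*x - 2*y + 2) dx ∧ dy ∧ dz

For a 2-form omega = sum_{i<j} g_{ij} dx_i ∧ dx_j, the exterior derivative is
  d(omega) = sum_{i<j} d(g_{ij}) ∧ dx_i ∧ dx_j = sum_{i<j, k} (∂g_{ij}/∂x_k) dx_k ∧ dx_i ∧ dx_j.
Expand each term, using dx_k ∧ dx_i ∧ dx_j = sgn(permutation) dx_{(a)} ∧ dx_{(b)} ∧ dx_{(c)} with (a < b < c) sorted:
  d(-3*x^2 - 2*y*z - 3*y) includes (∂/∂z)(-3*x^2 - 2*y*z - 3*y) dz = (-2*y) dz, which multiplied by dx ∧ dy gives (-2*y) dx ∧ dy ∧ dz
  d(2*y*(x - 1)) includes (∂/∂y)(2*y*(x - 1)) dy = (2*x - 2) dy, which multiplied by dx ∧ dz gives (2 - 2*x) dx ∧ dy ∧ dz
Collecting like 3-forms: d(omega) = (-2*x - 2*y + 2) dx ∧ dy ∧ dz.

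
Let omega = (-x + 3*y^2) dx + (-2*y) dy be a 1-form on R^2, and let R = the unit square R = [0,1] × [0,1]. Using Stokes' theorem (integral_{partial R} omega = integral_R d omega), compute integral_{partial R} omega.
integral_(partial R) omega = -3

Stokes: integral_partial_R omega = integral_R d omega with d omega = (∂Q/∂x - ∂P/∂y) dx ∧ dy.
  ∂Q/∂x = 0
  ∂P/∂y = 6*y
  integrand = ∂Q/∂x - ∂P/∂y = -6*y.
Integrating over R: integral_0^1 integral_0^1 (-6*y) dx dy = -3.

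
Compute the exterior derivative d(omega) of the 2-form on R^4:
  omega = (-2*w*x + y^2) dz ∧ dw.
d(omega) = (-2*w) dx ∧ dz ∧ dw + (2*y) dy ∧ dz ∧ dw

For a 2-form omega = sum_{i<j} g_{ij} dx_i ∧ dx_j, the exterior derivative is
  d(omega) = sum_{i<j} d(g_{ij}) ∧ dx_i ∧ dx_j = sum_{i<j, k} (∂g_{ij}/∂x_k) dx_k ∧ dx_i ∧ dx_j.
Expand each term, using dx_k ∧ dx_i ∧ dx_j = sgn(permutation) dx_{(a)} ∧ dx_{(b)} ∧ dx_{(c)} with (a < b < c) sorted:
  d(-2*w*x + y^2) includes (∂/∂x)(-2*w*x + y^2) dx = (-2*w) dx, which multiplied by dz ∧ dw gives (-2*w) dx ∧ dz ∧ dw
  d(-2*w*x + y^2) includes (∂/∂y)(-2*w*x + y^2) dy = (2*y) dy, which multiplied by dz ∧ dw gives (2*y) dy ∧ dz ∧ dw
Collecting like 3-forms: d(omega) = (-2*w) dx ∧ dz ∧ dw + (2*y) dy ∧ dz ∧ dw.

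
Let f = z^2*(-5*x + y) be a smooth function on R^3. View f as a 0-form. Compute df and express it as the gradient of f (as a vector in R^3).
df = (-5*z^2) dx + (z^2) dy + (2*z*(-5*x + y)) dz; grad f = (-5*z^2, z^2, 2*z*(-5*x + y))

For a 0-form f, d f = (∂f/∂x) dx + (∂f/∂y) dy + (∂f/∂z) dz. The components of the vector representation are exactly the entries of grad f in Cartesian coordinates:
  ∂f/∂x = -5*z^2
  ∂f/∂y = z^2
  ∂f/∂z = 2*z*(-5*x + y).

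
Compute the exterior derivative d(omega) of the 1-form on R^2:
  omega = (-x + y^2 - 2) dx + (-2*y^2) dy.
d(omega) = (-2*y) dx ∧ dy

For a 1-form omega = sum_i f_i dx_i, the exterior derivative is
  d(omega) = sum_{i < j} (∂f_j/∂x_i - ∂f_i/∂x_j) dx_i ∧ dx_j.
  coefficient of dx ∧ dy: ∂f_2/∂x - ∂f_1/∂y = ∂(-2*y^2)/∂x - ∂(-x + y^2 - 2)/∂y = -2*y
Assembling: d(omega) = (-2*y) dx ∧ dy.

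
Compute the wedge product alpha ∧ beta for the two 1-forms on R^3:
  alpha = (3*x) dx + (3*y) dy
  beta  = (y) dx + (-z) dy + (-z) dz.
alpha ∧ beta = (-3*x*z - 3*y^2) dx ∧ dy + (-3*x*z) dx ∧ dz + (-3*y*z) dy ∧ dz

Distribute the wedge, using dx_i ∧ dx_j = -dx_j ∧ dx_i and dx_i ∧ dx_i = 0. For each pair (i, j) with i < j, the coefficient of dx_i ∧ dx_j in alpha ∧ beta is (alpha_i * beta_j - alpha_j * beta_i). Collecting: alpha ∧ beta = (-3*x*z - 3*y^2) dx ∧ dy + (-3*x*z) dx ∧ dz + (-3*y*z) dy ∧ dz.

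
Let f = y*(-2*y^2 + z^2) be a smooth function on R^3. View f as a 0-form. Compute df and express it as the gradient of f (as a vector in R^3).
df = (0) dx + (-6*y^2 + z^2) dy + (2*y*z) dz; grad f = (0, -6*y^2 + z^2, 2*y*z)

For a 0-form f, d f = (∂f/∂x) dx + (∂f/∂y) dy + (∂f/∂z) dz. The components of the vector representation are exactly the entries of grad f in Cartesian coordinates:
  ∂f/∂x = 0
  ∂f/∂y = -6*y^2 + z^2
  ∂f/∂z = 2*y*z.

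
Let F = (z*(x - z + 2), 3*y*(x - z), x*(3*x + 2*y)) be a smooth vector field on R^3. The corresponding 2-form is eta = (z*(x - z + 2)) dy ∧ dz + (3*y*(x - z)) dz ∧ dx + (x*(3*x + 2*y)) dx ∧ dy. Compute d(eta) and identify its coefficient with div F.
d(eta) = (3*x - 2*z) dx ∧ dy ∧ dz; div F = 3*x - 2*z

For a 2-form in R^3 of the form above, applying d gives a 3-form with coefficient ∂P/∂x + ∂Q/∂y + ∂R/∂z:
  ∂P/∂x = z
  ∂Q/∂y = 3*x - 3*z
  ∂R/∂z = 0
Sum = 3*x - 2*z, which is exactly div F.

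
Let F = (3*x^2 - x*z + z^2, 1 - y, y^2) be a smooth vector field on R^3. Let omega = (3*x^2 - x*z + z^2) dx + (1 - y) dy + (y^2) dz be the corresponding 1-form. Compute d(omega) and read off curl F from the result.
d(omega) = (2*y) dy ∧ dz + (-x + 2*z) dz ∧ dx + (0) dx ∧ dy; curl F = (2*y, -x + 2*z, 0)

d omega = sum_{i<j} (∂f_j/∂x_i - ∂f_i/∂x_j) dx_i ∧ dx_j. Under the identification (dy ∧ dz, dz ∧ dx, dx ∧ dy) ↔ (e_x, e_y, e_z), the coefficients are exactly the components of curl F. Compute:
  ∂R/∂y - ∂Q/∂z = (2*y) - (0) = 2*y
  ∂P/∂z - ∂R/∂x = (-x + 2*z) - (0) = -x + 2*z
  ∂Q/∂x - ∂P/∂y = (0) - (0) = 0.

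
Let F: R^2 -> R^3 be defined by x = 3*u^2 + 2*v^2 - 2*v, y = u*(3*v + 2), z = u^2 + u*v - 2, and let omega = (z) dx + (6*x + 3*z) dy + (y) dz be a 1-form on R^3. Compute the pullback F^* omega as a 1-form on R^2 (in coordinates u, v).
F^* omega = (6*u^3 + 75*u^2*v + 46*u^2 + 12*u*v^2 + 8*u*v - 12*u + 36*v^3 - 12*v^2 - 42*v - 12) du + (63*u^3 + 16*u^2*v + 40*u*v^2 - 38*u*v - 18*u - 8*v + 4) dv

Using F^*(f dg) = (f ∘ F) d(g ∘ F), substitute each coordinate x_i by F_i(u, v) in f_i, and replace dx_i by d F_i = (∂F_i/∂u) du + (∂F_i/∂v) dv.
  For the x component: f_1(F) = u^2 + u*v - 2; d F_1 = (6*u) du + (4*v - 2) dv
  For the y component: f_2(F) = 21*u^2 + 3*u*v + 12*v^2 - 12*v - 6; d F_2 = (3*v + 2) du + (3*u) dv
  For the z component: f_3(F) = u*(3*v + 2); d F_3 = (2*u + v) du + (u) dv
Combining and collecting du, dv coefficients:
  coeff of du: 6*u^3 + 75*u^2*v + 46*u^2 + 12*u*v^2 + 8*u*v - 12*u + 36*v^3 - 12*v^2 - 42*v - 12
  coeff of dv: 63*u^3 + 16*u^2*v + 40*u*v^2 - 38*u*v - 18*u - 8*v + 4
F^* omega = (6*u^3 + 75*u^2*v + 46*u^2 + 12*u*v^2 + 8*u*v - 12*u + 36*v^3 - 12*v^2 - 42*v - 12) du + (63*u^3 + 16*u^2*v + 40*u*v^2 - 38*u*v - 18*u - 8*v + 4) dv.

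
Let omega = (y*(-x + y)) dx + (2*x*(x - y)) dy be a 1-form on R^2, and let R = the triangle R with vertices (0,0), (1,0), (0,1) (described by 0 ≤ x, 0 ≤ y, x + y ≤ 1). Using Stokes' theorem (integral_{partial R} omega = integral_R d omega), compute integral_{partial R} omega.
integral_(partial R) omega = 1/6

Stokes: integral_partial_R omega = integral_R d omega with d omega = (∂Q/∂x - ∂P/∂y) dx ∧ dy.
  ∂Q/∂x = 4*x - 2*y
  ∂P/∂y = -x + 2*y
  integrand = ∂Q/∂x - ∂P/∂y = 5*x - 4*y.
Integrating over R: integral_0^1 integral_0^{1-x} (5*x - 4*y) dy dx = 1/6.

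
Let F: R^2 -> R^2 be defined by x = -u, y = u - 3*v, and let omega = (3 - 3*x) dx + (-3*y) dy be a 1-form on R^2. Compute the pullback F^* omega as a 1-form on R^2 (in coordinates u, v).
F^* omega = (-6*u + 9*v - 3) du + (9*u - 27*v) dv

Using F^*(f dg) = (f ∘ F) d(g ∘ F), substitute each coordinate x_i by F_i(u, v) in f_i, and replace dx_i by d F_i = (∂F_i/∂u) du + (∂F_i/∂v) dv.
  For the x component: f_1(F) = 3*u + 3; d F_1 = (-1) du + (0) dv
  For the y component: f_2(F) = -3*u + 9*v; d F_2 = (1) du + (-3) dv
Combining and collecting du, dv coefficients:
  coeff of du: -6*u + 9*v - 3
  coeff of dv: 9*u - 27*v
F^* omega = (-6*u + 9*v - 3) du + (9*u - 27*v) dv.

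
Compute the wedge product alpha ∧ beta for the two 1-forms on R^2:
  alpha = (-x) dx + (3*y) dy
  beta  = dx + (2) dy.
alpha ∧ beta = (-2*x - 3*y) dx ∧ dy

Distribute the wedge, using dx_i ∧ dx_j = -dx_j ∧ dx_i and dx_i ∧ dx_i = 0. For each pair (i, j) with i < j, the coefficient of dx_i ∧ dx_j in alpha ∧ beta is (alpha_i * beta_j - alpha_j * beta_i). Collecting: alpha ∧ beta = (-2*x - 3*y) dx ∧ dy.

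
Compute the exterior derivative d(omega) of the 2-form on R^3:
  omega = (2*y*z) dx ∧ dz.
d(omega) = (-2*z) dx ∧ dy ∧ dz

For a 2-form omega = sum_{i<j} g_{ij} dx_i ∧ dx_j, the exterior derivative is
  d(omega) = sum_{i<j} d(g_{ij}) ∧ dx_i ∧ dx_j = sum_{i<j, k} (∂g_{ij}/∂x_k) dx_k ∧ dx_i ∧ dx_j.
Expand each term, using dx_k ∧ dx_i ∧ dx_j = sgn(permutation) dx_{(a)} ∧ dx_{(b)} ∧ dx_{(c)} with (a < b < c) sorted:
  d(2*y*z) includes (∂/∂y)(2*y*z) dy = (2*z) dy, which multiplied by dx ∧ dz gives (-2*z) dx ∧ dy ∧ dz
Collecting like 3-forms: d(omega) = (-2*z) dx ∧ dy ∧ dz.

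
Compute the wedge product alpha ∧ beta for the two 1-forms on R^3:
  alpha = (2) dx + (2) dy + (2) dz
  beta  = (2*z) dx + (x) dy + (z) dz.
alpha ∧ beta = (2*x - 4*z) dx ∧ dy + (-2*z) dx ∧ dz + (-2*x + 2*z) dy ∧ dz

Distribute the wedge, using dx_i ∧ dx_j = -dx_j ∧ dx_i and dx_i ∧ dx_i = 0. For each pair (i, j) with i < j, the coefficient of dx_i ∧ dx_j in alpha ∧ beta is (alpha_i * beta_j - alpha_j * beta_i). Collecting: alpha ∧ beta = (2*x - 4*z) dx ∧ dy + (-2*z) dx ∧ dz + (-2*x + 2*z) dy ∧ dz.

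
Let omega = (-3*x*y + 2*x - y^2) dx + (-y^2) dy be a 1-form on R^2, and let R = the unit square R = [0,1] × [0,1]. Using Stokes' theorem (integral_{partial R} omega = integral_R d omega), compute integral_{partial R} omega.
integral_(partial R) omega = 5/2

Stokes: integral_partial_R omega = integral_R d omega with d omega = (∂Q/∂x - ∂P/∂y) dx ∧ dy.
  ∂Q/∂x = 0
  ∂P/∂y = -3*x - 2*y
  integrand = ∂Q/∂x - ∂P/∂y = 3*x + 2*y.
Integrating over R: integral_0^1 integral_0^1 (3*x + 2*y) dx dy = 5/2.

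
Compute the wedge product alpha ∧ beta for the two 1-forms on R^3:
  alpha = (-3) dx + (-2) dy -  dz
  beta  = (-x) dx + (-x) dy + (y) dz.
alpha ∧ beta = (x) dx ∧ dy + (-x - 3*y) dx ∧ dz + (-x - 2*y) dy ∧ dz

Distribute the wedge, using dx_i ∧ dx_j = -dx_j ∧ dx_i and dx_i ∧ dx_i = 0. For each pair (i, j) with i < j, the coefficient of dx_i ∧ dx_j in alpha ∧ beta is (alpha_i * beta_j - alpha_j * beta_i). Collecting: alpha ∧ beta = (x) dx ∧ dy + (-x - 3*y) dx ∧ dz + (-x - 2*y) dy ∧ dz.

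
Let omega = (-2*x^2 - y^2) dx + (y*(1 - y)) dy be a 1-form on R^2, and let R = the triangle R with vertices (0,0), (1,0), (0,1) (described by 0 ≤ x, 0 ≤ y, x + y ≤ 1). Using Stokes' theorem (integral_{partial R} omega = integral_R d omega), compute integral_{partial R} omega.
integral_(partial R) omega = 1/3

Stokes: integral_partial_R omega = integral_R d omega with d omega = (∂Q/∂x - ∂P/∂y) dx ∧ dy.
  ∂Q/∂x = 0
  ∂P/∂y = -2*y
  integrand = ∂Q/∂x - ∂P/∂y = 2*y.
Integrating over R: integral_0^1 integral_0^{1-x} (2*y) dy dx = 1/3.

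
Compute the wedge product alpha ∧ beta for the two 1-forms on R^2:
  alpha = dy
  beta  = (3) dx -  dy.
alpha ∧ beta = (-3) dx ∧ dy

Distribute the wedge, using dx_i ∧ dx_j = -dx_j ∧ dx_i and dx_i ∧ dx_i = 0. For each pair (i, j) with i < j, the coefficient of dx_i ∧ dx_j in alpha ∧ beta is (alpha_i * beta_j - alpha_j * beta_i). Collecting: alpha ∧ beta = (-3) dx ∧ dy.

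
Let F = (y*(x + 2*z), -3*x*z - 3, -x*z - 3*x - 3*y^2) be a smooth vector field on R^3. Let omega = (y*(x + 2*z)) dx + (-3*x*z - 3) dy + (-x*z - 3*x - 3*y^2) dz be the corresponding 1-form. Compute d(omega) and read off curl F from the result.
d(omega) = (3*x - 6*y) dy ∧ dz + (2*y + z + 3) dz ∧ dx + (-x - 5*z) dx ∧ dy; curl F = (3*x - 6*y, 2*y + z + 3, -x - 5*z)

d omega = sum_{i<j} (∂f_j/∂x_i - ∂f_i/∂x_j) dx_i ∧ dx_j. Under the identification (dy ∧ dz, dz ∧ dx, dx ∧ dy) ↔ (e_x, e_y, e_z), the coefficients are exactly the components of curl F. Compute:
  ∂R/∂y - ∂Q/∂z = (-6*y) - (-3*x) = 3*x - 6*y
  ∂P/∂z - ∂R/∂x = (2*y) - (-z - 3) = 2*y + z + 3
  ∂Q/∂x - ∂P/∂y = (-3*z) - (x + 2*z) = -x - 5*z.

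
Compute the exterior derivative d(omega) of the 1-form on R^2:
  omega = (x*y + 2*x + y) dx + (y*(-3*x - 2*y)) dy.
d(omega) = (-x - 3*y - 1) dx ∧ dy

For a 1-form omega = sum_i f_i dx_i, the exterior derivative is
  d(omega) = sum_{i < j} (∂f_j/∂x_i - ∂f_i/∂x_j) dx_i ∧ dx_j.
  coefficient of dx ∧ dy: ∂f_2/∂x - ∂f_1/∂y = ∂(y*(-3*x - 2*y))/∂x - ∂(x*y + 2*x + y)/∂y = -x - 3*y - 1
Assembling: d(omega) = (-x - 3*y - 1) dx ∧ dy.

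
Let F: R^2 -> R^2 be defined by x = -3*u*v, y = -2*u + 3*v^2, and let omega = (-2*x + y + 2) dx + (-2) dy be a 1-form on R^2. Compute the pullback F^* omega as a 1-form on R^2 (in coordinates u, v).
F^* omega = (-18*u*v^2 + 6*u*v - 9*v^3 - 6*v + 4) du + (-18*u^2*v + 6*u^2 - 9*u*v^2 - 6*u - 12*v) dv

Using F^*(f dg) = (f ∘ F) d(g ∘ F), substitute each coordinate x_i by F_i(u, v) in f_i, and replace dx_i by d F_i = (∂F_i/∂u) du + (∂F_i/∂v) dv.
  For the x component: f_1(F) = 6*u*v - 2*u + 3*v^2 + 2; d F_1 = (-3*v) du + (-3*u) dv
  For the y component: f_2(F) = -2; d F_2 = (-2) du + (6*v) dv
Combining and collecting du, dv coefficients:
  coeff of du: -18*u*v^2 + 6*u*v - 9*v^3 - 6*v + 4
  coeff of dv: -18*u^2*v + 6*u^2 - 9*u*v^2 - 6*u - 12*v
F^* omega = (-18*u*v^2 + 6*u*v - 9*v^3 - 6*v + 4) du + (-18*u^2*v + 6*u^2 - 9*u*v^2 - 6*u - 12*v) dv.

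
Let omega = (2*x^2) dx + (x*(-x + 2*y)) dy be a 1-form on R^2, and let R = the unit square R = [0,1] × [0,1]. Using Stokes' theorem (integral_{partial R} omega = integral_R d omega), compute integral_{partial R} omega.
integral_(partial R) omega = 0

Stokes: integral_partial_R omega = integral_R d omega with d omega = (∂Q/∂x - ∂P/∂y) dx ∧ dy.
  ∂Q/∂x = -2*x + 2*y
  ∂P/∂y = 0
  integrand = ∂Q/∂x - ∂P/∂y = -2*x + 2*y.
Integrating over R: integral_0^1 integral_0^1 (-2*x + 2*y) dx dy = 0.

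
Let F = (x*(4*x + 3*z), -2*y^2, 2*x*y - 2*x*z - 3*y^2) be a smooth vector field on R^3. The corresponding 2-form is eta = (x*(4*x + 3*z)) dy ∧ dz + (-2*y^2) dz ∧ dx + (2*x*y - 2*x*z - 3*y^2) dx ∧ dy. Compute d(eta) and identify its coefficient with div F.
d(eta) = (6*x - 4*y + 3*z) dx ∧ dy ∧ dz; div F = 6*x - 4*y + 3*z

For a 2-form in R^3 of the form above, applying d gives a 3-form with coefficient ∂P/∂x + ∂Q/∂y + ∂R/∂z:
  ∂P/∂x = 8*x + 3*z
  ∂Q/∂y = -4*y
  ∂R/∂z = -2*x
Sum = 6*x - 4*y + 3*z, which is exactly div F.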